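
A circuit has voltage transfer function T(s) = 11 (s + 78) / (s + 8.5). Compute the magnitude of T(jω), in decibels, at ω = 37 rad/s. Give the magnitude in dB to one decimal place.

|j37 + 78| = √(37² + 78²) = 86.33
|j37 + 8.5| = √(37² + 8.5²) = 37.96
|T(j37)| = 11 × 86.33 / 37.96 = 25.014
20 log₁₀(25.014) = 27.96 dB

28.0 dB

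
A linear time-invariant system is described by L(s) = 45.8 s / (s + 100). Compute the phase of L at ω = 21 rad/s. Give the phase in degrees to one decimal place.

∠(j21) = 90.00°
∠(j21 + 100) = arctan(21/100) = 11.86°
∠L(j21) = 90.00° − 11.86° = 78.14°

78.1°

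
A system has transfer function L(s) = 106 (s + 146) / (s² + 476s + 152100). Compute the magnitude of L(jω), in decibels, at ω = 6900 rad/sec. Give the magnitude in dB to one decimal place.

|j6900 + 146| = √(6900² + 146²) = 6902
|(j6900)² + 476(j6900) + 152100| = |-4.7458e+07 + j3.2844e+06| = 4.757e+07
|L(j6900)| = 106 × 6902 / 4.757e+07 = 0.015378
20 log₁₀(0.015378) = -36.26 dB

-36.3 dB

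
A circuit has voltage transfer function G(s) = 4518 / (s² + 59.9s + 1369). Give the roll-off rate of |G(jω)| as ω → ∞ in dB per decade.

With 0 zeros and 2 poles, the high-frequency asymptotic slope is 20 × (0 − 2) = -40 dB/decade.

-40 dB/decade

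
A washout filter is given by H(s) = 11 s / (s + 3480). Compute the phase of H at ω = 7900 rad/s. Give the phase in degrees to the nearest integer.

∠(j7900) = 90.00°
∠(j7900 + 3480) = arctan(7900/3480) = 66.23°
∠H(j7900) = 90.00° − 66.23° = 23.77°

24°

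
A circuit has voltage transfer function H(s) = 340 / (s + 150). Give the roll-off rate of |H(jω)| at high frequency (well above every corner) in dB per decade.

With 0 zeros and 1 pole, the high-frequency asymptotic slope is 20 × (0 − 1) = -20 dB/decade.

-20 dB/decade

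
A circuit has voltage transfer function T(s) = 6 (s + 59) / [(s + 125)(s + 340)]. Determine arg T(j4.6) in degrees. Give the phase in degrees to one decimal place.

∠(j4.6 + 59) = arctan(4.6/59) = 4.46°
∠(j4.6 + 125) = arctan(4.6/125) = 2.11°
∠(j4.6 + 340) = arctan(4.6/340) = 0.78°
∠T(j4.6) = 4.46° − (2.11° + 0.78°) = 1.58°

1.6°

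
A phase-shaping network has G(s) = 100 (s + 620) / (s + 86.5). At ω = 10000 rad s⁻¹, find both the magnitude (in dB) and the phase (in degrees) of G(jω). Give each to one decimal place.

|G| = 40.0 dB, ∠G = -3.1°

|j10000 + 620| = √(10000² + 620²) = 1.002e+04
|j10000 + 86.5| = √(10000² + 86.5²) = 1e+04
|G(j10000)| = 100 × 1.002e+04 / 1e+04 = 100.19
20 log₁₀(100.19) = 40.02 dB
∠(j10000 + 620) = arctan(10000/620) = 86.45°
∠(j10000 + 86.5) = arctan(10000/86.5) = 89.50°
∠G(j10000) = 86.45° − 89.50° = -3.05°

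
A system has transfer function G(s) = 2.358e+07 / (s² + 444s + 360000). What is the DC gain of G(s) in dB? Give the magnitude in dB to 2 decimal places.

G(0) = 2.358e+07 / 360000 = 65.5
20 log₁₀(65.5) = 36.325 dB

36.32 dB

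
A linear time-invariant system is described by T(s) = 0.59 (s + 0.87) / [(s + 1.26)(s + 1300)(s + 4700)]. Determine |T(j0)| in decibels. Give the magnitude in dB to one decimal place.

-143.5 dB

T(0) = 0.59 × 0.87 / (1.26 × 1300 × 4700) = 6.6674e-08
20 log₁₀(6.6674e-08) = -143.52 dB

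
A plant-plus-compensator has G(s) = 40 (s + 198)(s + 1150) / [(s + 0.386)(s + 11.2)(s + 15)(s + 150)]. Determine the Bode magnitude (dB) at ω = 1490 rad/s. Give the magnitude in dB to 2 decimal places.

-92.83 dB

|j1490 + 198| = √(1490² + 198²) = 1503
|j1490 + 1150| = √(1490² + 1150²) = 1882
|j1490 + 0.386| = √(1490² + 0.386²) = 1490
|j1490 + 11.2| = √(1490² + 11.2²) = 1490
|j1490 + 15| = √(1490² + 15²) = 1490
|j1490 + 150| = √(1490² + 150²) = 1498
|G(j1490)| = 40 × 1503 × 1882 / (1490 × 1490 × 1490 × 1498) = 2.2842e-05
20 log₁₀(2.2842e-05) = -92.825 dB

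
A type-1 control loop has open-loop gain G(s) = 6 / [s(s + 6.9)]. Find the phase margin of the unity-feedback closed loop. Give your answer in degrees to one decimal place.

Gain crossover: |G(jω)| = 1 at ω ≈ 0.863 rad/s.
∠G(j0.863) = −90° − arctan(0.863/6.9) ≈ -97.13°
PM = 180° + (-97.13°) = 82.87°

82.9 deg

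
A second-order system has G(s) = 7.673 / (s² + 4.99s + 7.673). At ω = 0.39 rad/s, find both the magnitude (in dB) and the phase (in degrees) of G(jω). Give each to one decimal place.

|G| = -0.1 dB, ∠G = -14.5°

|(j0.39)² + 4.99(j0.39) + 7.673| = |7.5209 + j1.9461| = 7.769
|G(j0.39)| = 7.673 / 7.769 = 0.98769
20 log₁₀(0.98769) = -0.11 dB
∠[(j0.39)² + 4.99(j0.39) + 7.673] = ∠[7.5209 + j1.9461] = 14.51°
∠G(j0.39) = −14.51° = -14.51°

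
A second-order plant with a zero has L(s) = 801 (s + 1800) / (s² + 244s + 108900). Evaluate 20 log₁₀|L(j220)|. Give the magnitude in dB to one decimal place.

|j220 + 1800| = √(220² + 1800²) = 1813
|(j220)² + 244(j220) + 108900| = |60500 + j53680| = 8.088e+04
|L(j220)| = 801 × 1813 / 8.088e+04 = 17.959
20 log₁₀(17.959) = 25.09 dB

25.1 dB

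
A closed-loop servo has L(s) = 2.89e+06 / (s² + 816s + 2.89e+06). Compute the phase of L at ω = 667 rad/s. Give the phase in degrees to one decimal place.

-12.5°

∠[(j667)² + 816(j667) + 2.89e+06] = ∠[2.4451e+06 + j5.4427e+05] = 12.55°
∠L(j667) = −12.55° = -12.55°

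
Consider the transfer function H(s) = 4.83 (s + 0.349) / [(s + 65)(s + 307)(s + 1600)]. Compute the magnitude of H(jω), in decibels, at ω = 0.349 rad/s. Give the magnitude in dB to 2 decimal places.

-142.54 dB

|j0.349 + 0.349| = √(0.349² + 0.349²) = 0.4936
|j0.349 + 65| = √(0.349² + 65²) = 65
|j0.349 + 307| = √(0.349² + 307²) = 307
|j0.349 + 1600| = √(0.349² + 1600²) = 1600
|H(j0.349)| = 4.83 × 0.4936 / (65 × 307 × 1600) = 7.4664e-08
20 log₁₀(7.4664e-08) = -142.538 dB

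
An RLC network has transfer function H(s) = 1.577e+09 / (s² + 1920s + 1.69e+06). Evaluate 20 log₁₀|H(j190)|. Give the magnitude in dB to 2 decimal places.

59.38 dB

|(j190)² + 1920(j190) + 1.69e+06| = |1.6539e+06 + j3.648e+05| = 1.694e+06
|H(j190)| = 1.577e+09 / 1.694e+06 = 931.12
20 log₁₀(931.12) = 59.380 dB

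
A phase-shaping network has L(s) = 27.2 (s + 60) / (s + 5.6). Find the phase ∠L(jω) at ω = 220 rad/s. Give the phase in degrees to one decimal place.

∠(j220 + 60) = arctan(220/60) = 74.74°
∠(j220 + 5.6) = arctan(220/5.6) = 88.54°
∠L(j220) = 74.74° − 88.54° = -13.80°

-13.8°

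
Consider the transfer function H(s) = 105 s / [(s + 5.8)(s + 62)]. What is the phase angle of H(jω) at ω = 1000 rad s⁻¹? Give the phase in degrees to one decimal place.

-86.1°

∠(j1000) = 90.00°
∠(j1000 + 5.8) = arctan(1000/5.8) = 89.67°
∠(j1000 + 62) = arctan(1000/62) = 86.45°
∠H(j1000) = 90.00° − (89.67° + 86.45°) = -86.12°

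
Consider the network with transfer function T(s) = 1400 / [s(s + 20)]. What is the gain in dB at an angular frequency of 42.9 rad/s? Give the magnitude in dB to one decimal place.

|j42.9 + 20| = √(42.9² + 20²) = 47.33
|j42.9| = 42.9
|T(j42.9)| = 1400 / (47.33 × 42.9) = 0.68946
20 log₁₀(0.68946) = -3.23 dB

-3.2 dB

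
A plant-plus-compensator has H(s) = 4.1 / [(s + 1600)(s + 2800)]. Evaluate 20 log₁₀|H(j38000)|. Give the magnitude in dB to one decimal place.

-171.0 dB

|j38000 + 1600| = √(38000² + 1600²) = 3.803e+04
|j38000 + 2800| = √(38000² + 2800²) = 3.81e+04
|H(j38000)| = 4.1 / (3.803e+04 × 3.81e+04) = 2.8292e-09
20 log₁₀(2.8292e-09) = -170.97 dB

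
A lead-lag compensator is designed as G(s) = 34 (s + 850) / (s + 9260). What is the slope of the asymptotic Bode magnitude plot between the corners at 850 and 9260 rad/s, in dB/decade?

20 dB/decade

In this band the factors already past their corner are: zero at 850; net slope = 20 dB/decade.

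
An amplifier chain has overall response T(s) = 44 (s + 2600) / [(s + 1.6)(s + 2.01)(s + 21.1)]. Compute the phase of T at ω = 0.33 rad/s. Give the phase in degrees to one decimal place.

∠(j0.33 + 2600) = arctan(0.33/2600) = 0.01°
∠(j0.33 + 1.6) = arctan(0.33/1.6) = 11.65°
∠(j0.33 + 2.01) = arctan(0.33/2.01) = 9.32°
∠(j0.33 + 21.1) = arctan(0.33/21.1) = 0.90°
∠T(j0.33) = 0.01° − (11.65° + 9.32° + 0.90°) = -21.87°

-21.9°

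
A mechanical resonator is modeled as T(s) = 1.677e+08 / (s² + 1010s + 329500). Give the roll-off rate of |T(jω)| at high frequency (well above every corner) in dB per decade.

With 0 zeros and 2 poles, the high-frequency asymptotic slope is 20 × (0 − 2) = -40 dB/decade.

-40 dB/decade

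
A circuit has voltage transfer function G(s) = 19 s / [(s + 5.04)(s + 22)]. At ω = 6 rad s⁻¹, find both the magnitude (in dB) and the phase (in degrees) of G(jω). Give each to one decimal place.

|j6| = 6
|j6 + 5.04| = √(6² + 5.04²) = 7.836
|j6 + 22| = √(6² + 22²) = 22.8
|G(j6)| = 19 × 6 / (7.836 × 22.8) = 0.63799
20 log₁₀(0.63799) = -3.90 dB
∠(j6) = 90.00°
∠(j6 + 5.04) = arctan(6/5.04) = 49.97°
∠(j6 + 22) = arctan(6/22) = 15.26°
∠G(j6) = 90.00° − (49.97° + 15.26°) = 24.78°

|G| = -3.9 dB, ∠G = 24.8 deg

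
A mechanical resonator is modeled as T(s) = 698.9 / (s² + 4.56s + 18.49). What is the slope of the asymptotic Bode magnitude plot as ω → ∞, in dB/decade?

With 0 zeros and 2 poles, the high-frequency asymptotic slope is 20 × (0 − 2) = -40 dB/decade.

-40 dB/decade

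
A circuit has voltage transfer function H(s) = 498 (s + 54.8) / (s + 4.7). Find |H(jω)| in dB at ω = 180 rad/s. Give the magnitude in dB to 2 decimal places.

54.33 dB

|j180 + 54.8| = √(180² + 54.8²) = 188.2
|j180 + 4.7| = √(180² + 4.7²) = 180.1
|H(j180)| = 498 × 188.2 / 180.1 = 520.39
20 log₁₀(520.39) = 54.327 dB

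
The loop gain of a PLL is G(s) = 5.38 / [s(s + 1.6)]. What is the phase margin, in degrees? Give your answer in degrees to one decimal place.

Gain crossover: |G(jω)| = 1 at ω ≈ 2.06 rad/s.
∠G(j2.06) = −90° − arctan(2.06/1.6) ≈ -142.19°
PM = 180° + (-142.19°) = 37.81°

37.8°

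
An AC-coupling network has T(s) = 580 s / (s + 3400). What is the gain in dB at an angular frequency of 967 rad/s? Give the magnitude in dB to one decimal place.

|j967| = 967
|j967 + 3400| = √(967² + 3400²) = 3535
|T(j967)| = 580 × 967 / 3535 = 158.67
20 log₁₀(158.67) = 44.01 dB

44.0 dB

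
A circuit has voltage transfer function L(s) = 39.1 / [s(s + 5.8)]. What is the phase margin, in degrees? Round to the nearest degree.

49°

Gain crossover: |L(jω)| = 1 at ω ≈ 5.07 rad/sec.
∠L(j5.07) = −90° − arctan(5.07/5.8) ≈ -131.18°
PM = 180° + (-131.18°) = 48.82°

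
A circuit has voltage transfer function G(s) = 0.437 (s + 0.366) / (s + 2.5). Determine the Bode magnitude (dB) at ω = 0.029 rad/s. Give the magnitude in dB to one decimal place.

|j0.029 + 0.366| = √(0.029² + 0.366²) = 0.3671
|j0.029 + 2.5| = √(0.029² + 2.5²) = 2.5
|G(j0.029)| = 0.437 × 0.3671 / 2.5 = 0.064173
20 log₁₀(0.064173) = -23.85 dB

-23.9 dB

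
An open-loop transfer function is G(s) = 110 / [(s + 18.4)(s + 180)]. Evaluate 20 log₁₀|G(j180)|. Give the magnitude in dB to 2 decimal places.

-52.44 dB

|j180 + 18.4| = √(180² + 18.4²) = 180.9
|j180 + 180| = √(180² + 180²) = 254.6
|G(j180)| = 110 / (180.9 × 254.6) = 0.0023882
20 log₁₀(0.0023882) = -52.438 dB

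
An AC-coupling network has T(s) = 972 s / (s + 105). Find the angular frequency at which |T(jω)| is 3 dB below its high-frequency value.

For a single-pole high-pass, the −3 dB point is at the pole: ω = 105 rad/s.

105 rad/s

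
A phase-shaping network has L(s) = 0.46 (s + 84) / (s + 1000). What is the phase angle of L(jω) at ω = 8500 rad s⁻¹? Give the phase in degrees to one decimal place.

6.1°

∠(j8500 + 84) = arctan(8500/84) = 89.43°
∠(j8500 + 1000) = arctan(8500/1000) = 83.29°
∠L(j8500) = 89.43° − 83.29° = 6.14°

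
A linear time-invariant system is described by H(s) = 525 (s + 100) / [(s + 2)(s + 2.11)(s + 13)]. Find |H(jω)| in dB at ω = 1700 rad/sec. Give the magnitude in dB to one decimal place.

|j1700 + 100| = √(1700² + 100²) = 1703
|j1700 + 2| = √(1700² + 2²) = 1700
|j1700 + 2.11| = √(1700² + 2.11²) = 1700
|j1700 + 13| = √(1700² + 13²) = 1700
|H(j1700)| = 525 × 1703 / (1700 × 1700 × 1700) = 0.00018197
20 log₁₀(0.00018197) = -74.80 dB

-74.8 dB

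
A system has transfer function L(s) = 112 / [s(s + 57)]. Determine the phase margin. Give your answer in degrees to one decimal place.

88.0°

Gain crossover: |L(jω)| = 1 at ω ≈ 1.96 rad/sec.
∠L(j1.96) = −90° − arctan(1.96/57) ≈ -91.97°
PM = 180° + (-91.97°) = 88.03°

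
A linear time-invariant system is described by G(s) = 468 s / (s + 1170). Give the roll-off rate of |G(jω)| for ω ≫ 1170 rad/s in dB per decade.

With 1 zero and 1 pole, the high-frequency asymptotic slope is 20 × (1 − 1) = 0 dB/decade.

0 dB/decade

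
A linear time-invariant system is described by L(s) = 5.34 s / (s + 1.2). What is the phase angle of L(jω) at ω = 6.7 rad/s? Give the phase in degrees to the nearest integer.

∠(j6.7) = 90.00°
∠(j6.7 + 1.2) = arctan(6.7/1.2) = 79.85°
∠L(j6.7) = 90.00° − 79.85° = 10.15°

10°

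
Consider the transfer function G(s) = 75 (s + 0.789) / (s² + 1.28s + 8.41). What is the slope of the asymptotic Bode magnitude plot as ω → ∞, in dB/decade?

With 1 zero and 2 poles, the high-frequency asymptotic slope is 20 × (1 − 2) = -20 dB/decade.

-20 dB/decade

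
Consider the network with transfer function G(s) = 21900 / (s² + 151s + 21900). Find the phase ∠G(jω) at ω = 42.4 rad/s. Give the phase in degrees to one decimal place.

∠[(j42.4)² + 151(j42.4) + 21900] = ∠[20102 + j6402.4] = 17.67°
∠G(j42.4) = −17.67° = -17.67°

-17.7°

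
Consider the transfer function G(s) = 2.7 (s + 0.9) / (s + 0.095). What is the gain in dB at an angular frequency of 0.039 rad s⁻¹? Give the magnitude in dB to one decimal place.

|j0.039 + 0.9| = √(0.039² + 0.9²) = 0.9008
|j0.039 + 0.095| = √(0.039² + 0.095²) = 0.1027
|G(j0.039)| = 2.7 × 0.9008 / 0.1027 = 23.685
20 log₁₀(23.685) = 27.49 dB

27.5 dB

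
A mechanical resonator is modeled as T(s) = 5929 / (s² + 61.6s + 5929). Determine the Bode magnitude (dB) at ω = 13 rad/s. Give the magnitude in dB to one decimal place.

|(j13)² + 61.6(j13) + 5929| = |5760 + j800.8| = 5815
|T(j13)| = 5929 / 5815 = 1.0195
20 log₁₀(1.0195) = 0.17 dB

0.2 dB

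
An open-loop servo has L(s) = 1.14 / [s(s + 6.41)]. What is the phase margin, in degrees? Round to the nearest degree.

Gain crossover: |L(jω)| = 1 at ω ≈ 0.178 rad s⁻¹.
∠L(j0.178) = −90° − arctan(0.178/6.41) ≈ -91.59°
PM = 180° + (-91.59°) = 88.41°

88°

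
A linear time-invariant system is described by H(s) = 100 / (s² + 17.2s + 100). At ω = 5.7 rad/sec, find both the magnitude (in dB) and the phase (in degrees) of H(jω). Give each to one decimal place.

|(j5.7)² + 17.2(j5.7) + 100| = |67.51 + j98.04| = 119
|H(j5.7)| = 100 / 119 = 0.84009
20 log₁₀(0.84009) = -1.51 dB
∠[(j5.7)² + 17.2(j5.7) + 100] = ∠[67.51 + j98.04] = 55.45°
∠H(j5.7) = −55.45° = -55.45°

|H| = -1.5 dB, ∠H = -55.4°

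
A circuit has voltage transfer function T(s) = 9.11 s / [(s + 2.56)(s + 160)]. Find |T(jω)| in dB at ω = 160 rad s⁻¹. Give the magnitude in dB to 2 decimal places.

|j160| = 160
|j160 + 2.56| = √(160² + 2.56²) = 160
|j160 + 160| = √(160² + 160²) = 226.3
|T(j160)| = 9.11 × 160 / (160 × 226.3) = 0.040256
20 log₁₀(0.040256) = -27.903 dB

-27.90 dB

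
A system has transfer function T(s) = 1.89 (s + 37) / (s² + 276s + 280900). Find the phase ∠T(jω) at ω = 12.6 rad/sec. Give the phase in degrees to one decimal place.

∠(j12.6 + 37) = arctan(12.6/37) = 18.81°
∠[(j12.6)² + 276(j12.6) + 280900] = ∠[2.8074e+05 + j3477.6] = 0.71°
∠T(j12.6) = 18.81° − 0.71° = 18.10°

18.1°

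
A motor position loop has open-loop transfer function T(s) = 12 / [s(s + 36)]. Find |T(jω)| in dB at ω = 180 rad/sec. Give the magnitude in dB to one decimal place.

-68.8 dB

|j180 + 36| = √(180² + 36²) = 183.6
|j180| = 180
|T(j180)| = 12 / (183.6 × 180) = 0.00036318
20 log₁₀(0.00036318) = -68.80 dB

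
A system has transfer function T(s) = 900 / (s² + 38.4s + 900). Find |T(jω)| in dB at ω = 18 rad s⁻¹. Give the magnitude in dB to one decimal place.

|(j18)² + 38.4(j18) + 900| = |576 + j691.2| = 899.7
|T(j18)| = 900 / 899.7 = 1.0003
20 log₁₀(1.0003) = 0.00 dB

0.0 dB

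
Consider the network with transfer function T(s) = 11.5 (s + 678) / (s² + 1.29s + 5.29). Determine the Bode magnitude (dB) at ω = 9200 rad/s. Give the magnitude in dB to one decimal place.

|j9200 + 678| = √(9200² + 678²) = 9225
|(j9200)² + 1.29(j9200) + 5.29| = |-8.464e+07 + j11868| = 8.464e+07
|T(j9200)| = 11.5 × 9225 / 8.464e+07 = 0.0012534
20 log₁₀(0.0012534) = -58.04 dB

-58.0 dB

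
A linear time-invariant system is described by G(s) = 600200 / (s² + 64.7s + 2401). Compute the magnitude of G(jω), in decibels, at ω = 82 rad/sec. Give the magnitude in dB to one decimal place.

|(j82)² + 64.7(j82) + 2401| = |-4323 + j5305.4| = 6844
|G(j82)| = 600200 / 6844 = 87.702
20 log₁₀(87.702) = 38.86 dB

38.9 dB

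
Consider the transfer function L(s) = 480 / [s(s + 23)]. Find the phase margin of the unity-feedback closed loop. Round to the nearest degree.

Gain crossover: |L(jω)| = 1 at ω ≈ 16.8 rad/s.
∠L(j16.8) = −90° − arctan(16.8/23) ≈ -126.21°
PM = 180° + (-126.21°) = 53.79°

54 deg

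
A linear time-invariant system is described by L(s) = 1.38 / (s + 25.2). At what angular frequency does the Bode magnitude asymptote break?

The single real pole at s = −25.2 gives a corner at ω = 25.2 rad s⁻¹.

25.2 rad s⁻¹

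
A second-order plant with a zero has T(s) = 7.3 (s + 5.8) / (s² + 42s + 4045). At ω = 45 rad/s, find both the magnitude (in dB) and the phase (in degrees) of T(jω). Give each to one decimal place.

|j45 + 5.8| = √(45² + 5.8²) = 45.37
|(j45)² + 42(j45) + 4045| = |2020 + j1890| = 2766
|T(j45)| = 7.3 × 45.37 / 2766 = 0.11973
20 log₁₀(0.11973) = -18.44 dB
∠(j45 + 5.8) = arctan(45/5.8) = 82.66°
∠[(j45)² + 42(j45) + 4045] = ∠[2020 + j1890] = 43.10°
∠T(j45) = 82.66° − 43.10° = 39.56°

|T| = -18.4 dB, ∠T = 39.6 deg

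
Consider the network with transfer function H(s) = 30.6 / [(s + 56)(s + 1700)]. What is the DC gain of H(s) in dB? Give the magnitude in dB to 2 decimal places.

H(0) = 30.6 / (56 × 1700) = 0.00032143
20 log₁₀(0.00032143) = -69.858 dB

-69.86 dB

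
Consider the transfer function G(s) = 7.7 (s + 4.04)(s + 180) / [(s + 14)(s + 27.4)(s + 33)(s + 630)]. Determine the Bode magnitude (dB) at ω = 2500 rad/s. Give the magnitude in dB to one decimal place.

|j2500 + 4.04| = √(2500² + 4.04²) = 2500
|j2500 + 180| = √(2500² + 180²) = 2506
|j2500 + 14| = √(2500² + 14²) = 2500
|j2500 + 27.4| = √(2500² + 27.4²) = 2500
|j2500 + 33| = √(2500² + 33²) = 2500
|j2500 + 630| = √(2500² + 630²) = 2578
|G(j2500)| = 7.7 × 2500 × 2506 / (2500 × 2500 × 2500 × 2578) = 1.1976e-06
20 log₁₀(1.1976e-06) = -118.43 dB

-118.4 dB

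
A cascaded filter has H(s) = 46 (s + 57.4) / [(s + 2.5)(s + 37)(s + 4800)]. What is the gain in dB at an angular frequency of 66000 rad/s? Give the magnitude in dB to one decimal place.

-159.5 dB

|j66000 + 57.4| = √(66000² + 57.4²) = 6.6e+04
|j66000 + 2.5| = √(66000² + 2.5²) = 6.6e+04
|j66000 + 37| = √(66000² + 37²) = 6.6e+04
|j66000 + 4800| = √(66000² + 4800²) = 6.617e+04
|H(j66000)| = 46 × 6.6e+04 / (6.6e+04 × 6.6e+04 × 6.617e+04) = 1.0532e-08
20 log₁₀(1.0532e-08) = -159.55 dB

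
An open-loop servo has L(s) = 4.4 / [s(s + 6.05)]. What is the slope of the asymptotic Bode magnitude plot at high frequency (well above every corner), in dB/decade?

With 0 zeros and 2 poles, the high-frequency asymptotic slope is 20 × (0 − 2) = -40 dB/decade.

-40 dB/decade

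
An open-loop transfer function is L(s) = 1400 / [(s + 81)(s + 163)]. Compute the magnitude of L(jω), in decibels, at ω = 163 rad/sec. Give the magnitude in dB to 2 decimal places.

|j163 + 81| = √(163² + 81²) = 182
|j163 + 163| = √(163² + 163²) = 230.5
|L(j163)| = 1400 / (182 × 230.5) = 0.033367
20 log₁₀(0.033367) = -29.534 dB

-29.53 dB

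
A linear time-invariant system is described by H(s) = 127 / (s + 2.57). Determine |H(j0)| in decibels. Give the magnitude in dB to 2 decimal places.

33.88 dB

H(0) = 127 / 2.57 = 49.416
20 log₁₀(49.416) = 33.877 dB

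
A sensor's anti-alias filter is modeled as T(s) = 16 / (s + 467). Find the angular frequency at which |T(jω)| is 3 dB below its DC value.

For a single-pole low-pass, the −3 dB point is at the pole: ω = 467 rad s⁻¹.

467 rad s⁻¹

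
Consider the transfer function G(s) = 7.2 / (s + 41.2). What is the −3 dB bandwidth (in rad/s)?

For a single-pole low-pass, the −3 dB point is at the pole: ω = 41.2 rad/s.

41.2 rad/s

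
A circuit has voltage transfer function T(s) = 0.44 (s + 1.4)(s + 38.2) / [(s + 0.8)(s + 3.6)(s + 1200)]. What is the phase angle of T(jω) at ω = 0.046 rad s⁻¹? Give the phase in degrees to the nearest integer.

∠(j0.046 + 1.4) = arctan(0.046/1.4) = 1.88°
∠(j0.046 + 38.2) = arctan(0.046/38.2) = 0.07°
∠(j0.046 + 0.8) = arctan(0.046/0.8) = 3.29°
∠(j0.046 + 3.6) = arctan(0.046/3.6) = 0.73°
∠(j0.046 + 1200) = arctan(0.046/1200) = 0.00°
∠T(j0.046) = 1.88° + 0.07° − (3.29° + 0.73° + 0.00°) = -2.07°

-2°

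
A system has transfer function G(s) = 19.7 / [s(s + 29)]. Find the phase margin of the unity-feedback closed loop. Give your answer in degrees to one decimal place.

Gain crossover: |G(jω)| = 1 at ω ≈ 0.679 rad/s.
∠G(j0.679) = −90° − arctan(0.679/29) ≈ -91.34°
PM = 180° + (-91.34°) = 88.66°

88.7°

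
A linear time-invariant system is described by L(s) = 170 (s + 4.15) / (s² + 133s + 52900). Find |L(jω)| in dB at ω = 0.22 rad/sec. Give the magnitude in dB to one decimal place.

-37.5 dB

|j0.22 + 4.15| = √(0.22² + 4.15²) = 4.156
|(j0.22)² + 133(j0.22) + 52900| = |52900 + j29.26| = 5.29e+04
|L(j0.22)| = 170 × 4.156 / 5.29e+04 = 0.013355
20 log₁₀(0.013355) = -37.49 dB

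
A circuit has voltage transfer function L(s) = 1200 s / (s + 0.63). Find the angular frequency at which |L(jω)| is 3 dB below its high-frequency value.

For a single-pole high-pass, the −3 dB point is at the pole: ω = 0.63 rad/s.

0.63 rad/s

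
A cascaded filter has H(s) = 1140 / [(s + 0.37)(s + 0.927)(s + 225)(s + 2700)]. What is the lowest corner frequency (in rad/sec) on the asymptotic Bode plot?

0.37 rad/sec

Break frequencies occur at each pole and zero magnitude: 0.37 rad/sec, 0.927 rad/sec, 225 rad/sec, 2700 rad/sec.
The lowest is 0.37 rad/sec.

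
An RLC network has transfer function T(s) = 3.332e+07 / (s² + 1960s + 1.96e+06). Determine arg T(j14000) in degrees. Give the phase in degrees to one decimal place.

-172.0°

∠[(j14000)² + 1960(j14000) + 1.96e+06] = ∠[-1.9404e+08 + j2.744e+07] = 171.95°
∠T(j14000) = −171.95° = -171.95°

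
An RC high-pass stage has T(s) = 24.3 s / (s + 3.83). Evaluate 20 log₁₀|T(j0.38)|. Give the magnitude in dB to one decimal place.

|j0.38| = 0.38
|j0.38 + 3.83| = √(0.38² + 3.83²) = 3.849
|T(j0.38)| = 24.3 × 0.38 / 3.849 = 2.3992
20 log₁₀(2.3992) = 7.60 dB

7.6 dB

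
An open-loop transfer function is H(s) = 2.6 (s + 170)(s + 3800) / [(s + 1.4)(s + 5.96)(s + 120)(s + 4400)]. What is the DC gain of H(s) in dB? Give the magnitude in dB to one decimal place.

-8.4 dB

H(0) = 2.6 × 170 × 3800 / (1.4 × 5.96 × 120 × 4400) = 0.38124
20 log₁₀(0.38124) = -8.38 dB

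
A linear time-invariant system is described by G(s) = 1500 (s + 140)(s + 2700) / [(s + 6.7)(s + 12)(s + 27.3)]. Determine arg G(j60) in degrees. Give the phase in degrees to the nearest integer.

-203°

∠(j60 + 140) = arctan(60/140) = 23.20°
∠(j60 + 2700) = arctan(60/2700) = 1.27°
∠(j60 + 6.7) = arctan(60/6.7) = 83.63°
∠(j60 + 12) = arctan(60/12) = 78.69°
∠(j60 + 27.3) = arctan(60/27.3) = 65.53°
∠G(j60) = 23.20° + 1.27° − (83.63° + 78.69° + 65.53°) = -203.38°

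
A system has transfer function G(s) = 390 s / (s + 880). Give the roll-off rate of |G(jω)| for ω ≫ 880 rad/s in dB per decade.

With 1 zero and 1 pole, the high-frequency asymptotic slope is 20 × (1 − 1) = 0 dB/decade.

0 dB/decade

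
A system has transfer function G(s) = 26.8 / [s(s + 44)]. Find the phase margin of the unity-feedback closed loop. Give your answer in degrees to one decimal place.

89.2°

Gain crossover: |G(jω)| = 1 at ω ≈ 0.609 rad s⁻¹.
∠G(j0.609) = −90° − arctan(0.609/44) ≈ -90.79°
PM = 180° + (-90.79°) = 89.21°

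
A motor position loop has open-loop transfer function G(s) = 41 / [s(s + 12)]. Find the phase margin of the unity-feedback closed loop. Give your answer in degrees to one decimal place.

Gain crossover: |G(jω)| = 1 at ω ≈ 3.29 rad/sec.
∠G(j3.29) = −90° − arctan(3.29/12) ≈ -105.35°
PM = 180° + (-105.35°) = 74.65°

74.6 deg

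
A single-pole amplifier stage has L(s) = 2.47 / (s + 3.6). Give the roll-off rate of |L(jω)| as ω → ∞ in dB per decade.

-20 dB/decade

With 0 zeros and 1 pole, the high-frequency asymptotic slope is 20 × (0 − 1) = -20 dB/decade.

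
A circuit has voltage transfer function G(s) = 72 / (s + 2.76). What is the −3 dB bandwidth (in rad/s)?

For a single-pole low-pass, the −3 dB point is at the pole: ω = 2.76 rad/s.

2.76 rad/s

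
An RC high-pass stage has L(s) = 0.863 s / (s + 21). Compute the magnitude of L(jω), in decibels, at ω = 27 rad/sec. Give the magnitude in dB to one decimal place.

-3.3 dB

|j27| = 27
|j27 + 21| = √(27² + 21²) = 34.21
|L(j27)| = 0.863 × 27 / 34.21 = 0.68121
20 log₁₀(0.68121) = -3.33 dB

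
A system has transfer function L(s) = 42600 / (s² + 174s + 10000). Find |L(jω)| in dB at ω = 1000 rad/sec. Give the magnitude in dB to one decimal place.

-27.5 dB

|(j1000)² + 174(j1000) + 10000| = |-9.9e+05 + j1.74e+05| = 1.005e+06
|L(j1000)| = 42600 / 1.005e+06 = 0.042381
20 log₁₀(0.042381) = -27.46 dB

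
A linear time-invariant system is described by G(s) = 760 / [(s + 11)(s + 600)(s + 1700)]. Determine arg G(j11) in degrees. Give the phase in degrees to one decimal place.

-46.4°

∠(j11 + 11) = arctan(11/11) = 45.00°
∠(j11 + 600) = arctan(11/600) = 1.05°
∠(j11 + 1700) = arctan(11/1700) = 0.37°
∠G(j11) = − (45.00° + 1.05° + 0.37°) = -46.42°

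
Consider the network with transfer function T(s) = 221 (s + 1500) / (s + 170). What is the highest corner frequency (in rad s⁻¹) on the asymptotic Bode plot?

1500 rad s⁻¹

Break frequencies occur at each pole and zero magnitude: 170 rad s⁻¹, 1500 rad s⁻¹.
The highest is 1500 rad s⁻¹.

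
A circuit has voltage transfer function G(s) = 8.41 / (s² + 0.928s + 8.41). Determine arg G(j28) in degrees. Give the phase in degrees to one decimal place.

-178.1°

∠[(j28)² + 0.928(j28) + 8.41] = ∠[-775.59 + j25.984] = 178.08°
∠G(j28) = −178.08° = -178.08°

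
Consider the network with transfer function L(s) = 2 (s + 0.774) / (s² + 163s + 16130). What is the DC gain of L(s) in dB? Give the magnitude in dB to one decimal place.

-80.4 dB

L(0) = 2 × 0.774 / 16130 = 9.597e-05
20 log₁₀(9.597e-05) = -80.36 dB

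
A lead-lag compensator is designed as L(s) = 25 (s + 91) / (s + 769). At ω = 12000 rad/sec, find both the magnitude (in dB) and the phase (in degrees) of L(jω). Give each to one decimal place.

|L| = 27.9 dB, ∠L = 3.2°

|j12000 + 91| = √(12000² + 91²) = 1.2e+04
|j12000 + 769| = √(12000² + 769²) = 1.202e+04
|L(j12000)| = 25 × 1.2e+04 / 1.202e+04 = 24.95
20 log₁₀(24.95) = 27.94 dB
∠(j12000 + 91) = arctan(12000/91) = 89.57°
∠(j12000 + 769) = arctan(12000/769) = 86.33°
∠L(j12000) = 89.57° − 86.33° = 3.23°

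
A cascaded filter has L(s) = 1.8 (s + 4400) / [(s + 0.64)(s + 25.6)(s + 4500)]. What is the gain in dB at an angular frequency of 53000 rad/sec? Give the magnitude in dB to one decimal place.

|j53000 + 4400| = √(53000² + 4400²) = 5.318e+04
|j53000 + 0.64| = √(53000² + 0.64²) = 5.3e+04
|j53000 + 25.6| = √(53000² + 25.6²) = 5.3e+04
|j53000 + 4500| = √(53000² + 4500²) = 5.319e+04
|L(j53000)| = 1.8 × 5.318e+04 / (5.3e+04 × 5.3e+04 × 5.319e+04) = 6.407e-10
20 log₁₀(6.407e-10) = -183.87 dB

-183.9 dB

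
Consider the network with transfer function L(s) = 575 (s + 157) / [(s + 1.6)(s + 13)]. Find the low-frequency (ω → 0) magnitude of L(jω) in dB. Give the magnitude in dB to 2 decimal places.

L(0) = 575 × 157 / (1.6 × 13) = 4340.1
20 log₁₀(4340.1) = 72.750 dB

72.75 dB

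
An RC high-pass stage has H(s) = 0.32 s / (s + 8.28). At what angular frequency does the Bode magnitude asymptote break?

The single real pole at s = −8.28 gives a corner at ω = 8.28 rad/s.

8.28 rad/s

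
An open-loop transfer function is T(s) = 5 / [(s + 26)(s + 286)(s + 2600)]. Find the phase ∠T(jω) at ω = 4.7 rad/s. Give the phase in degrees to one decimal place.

∠(j4.7 + 26) = arctan(4.7/26) = 10.25°
∠(j4.7 + 286) = arctan(4.7/286) = 0.94°
∠(j4.7 + 2600) = arctan(4.7/2600) = 0.10°
∠T(j4.7) = − (10.25° + 0.94° + 0.10°) = -11.29°

-11.3°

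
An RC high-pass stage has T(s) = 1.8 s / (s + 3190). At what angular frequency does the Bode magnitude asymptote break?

3190 rad/sec

The single real pole at s = −3190 gives a corner at ω = 3190 rad/sec.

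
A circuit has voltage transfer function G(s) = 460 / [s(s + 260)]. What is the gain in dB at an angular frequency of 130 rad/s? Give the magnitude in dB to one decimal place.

|j130 + 260| = √(130² + 260²) = 290.7
|j130| = 130
|G(j130)| = 460 / (290.7 × 130) = 0.012173
20 log₁₀(0.012173) = -38.29 dB

-38.3 dB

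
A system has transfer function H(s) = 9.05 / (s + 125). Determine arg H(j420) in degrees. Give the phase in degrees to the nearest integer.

∠(j420 + 125) = arctan(420/125) = 73.43°
∠H(j420) = −73.43° = -73.43°

-73°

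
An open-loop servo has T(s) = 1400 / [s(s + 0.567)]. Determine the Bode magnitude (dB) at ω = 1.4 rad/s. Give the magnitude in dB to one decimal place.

|j1.4 + 0.567| = √(1.4² + 0.567²) = 1.51
|j1.4| = 1.4
|T(j1.4)| = 1400 / (1.51 × 1.4) = 662.05
20 log₁₀(662.05) = 56.42 dB

56.4 dB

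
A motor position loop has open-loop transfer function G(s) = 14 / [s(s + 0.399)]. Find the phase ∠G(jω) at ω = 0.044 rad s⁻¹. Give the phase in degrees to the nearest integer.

-96°

∠(j0.044 + 0.399) = arctan(0.044/0.399) = 6.29°
∠(j0.044) = 90.00°
∠G(j0.044) = − (6.29° + 90.00°) = -96.29°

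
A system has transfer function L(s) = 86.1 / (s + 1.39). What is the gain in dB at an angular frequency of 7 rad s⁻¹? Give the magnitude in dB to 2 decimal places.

|j7 + 1.39| = √(7² + 1.39²) = 7.137
|L(j7)| = 86.1 / 7.137 = 12.064
20 log₁₀(12.064) = 21.630 dB

21.63 dB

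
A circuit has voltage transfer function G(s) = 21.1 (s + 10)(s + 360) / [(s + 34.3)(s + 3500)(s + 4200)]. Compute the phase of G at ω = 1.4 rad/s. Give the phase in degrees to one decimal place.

5.8°

∠(j1.4 + 10) = arctan(1.4/10) = 7.97°
∠(j1.4 + 360) = arctan(1.4/360) = 0.22°
∠(j1.4 + 34.3) = arctan(1.4/34.3) = 2.34°
∠(j1.4 + 3500) = arctan(1.4/3500) = 0.02°
∠(j1.4 + 4200) = arctan(1.4/4200) = 0.02°
∠G(j1.4) = 7.97° + 0.22° − (2.34° + 0.02° + 0.02°) = 5.81°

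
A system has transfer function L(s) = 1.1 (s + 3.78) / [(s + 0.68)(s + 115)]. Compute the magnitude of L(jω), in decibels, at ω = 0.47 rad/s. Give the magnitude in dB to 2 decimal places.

-27.12 dB

|j0.47 + 3.78| = √(0.47² + 3.78²) = 3.809
|j0.47 + 0.68| = √(0.47² + 0.68²) = 0.8266
|j0.47 + 115| = √(0.47² + 115²) = 115
|L(j0.47)| = 1.1 × 3.809 / (0.8266 × 115) = 0.044077
20 log₁₀(0.044077) = -27.116 dB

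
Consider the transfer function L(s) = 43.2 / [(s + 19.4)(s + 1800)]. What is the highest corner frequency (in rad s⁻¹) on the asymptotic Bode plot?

Break frequencies occur at each pole and zero magnitude: 19.4 rad s⁻¹, 1800 rad s⁻¹.
The highest is 1800 rad s⁻¹.

1800 rad s⁻¹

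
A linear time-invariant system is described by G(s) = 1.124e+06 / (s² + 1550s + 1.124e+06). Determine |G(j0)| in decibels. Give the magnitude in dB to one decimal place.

G(0) = 1.124e+06 / 1.124e+06 = 1
20 log₁₀(1) = 0.00 dB

0.0 dB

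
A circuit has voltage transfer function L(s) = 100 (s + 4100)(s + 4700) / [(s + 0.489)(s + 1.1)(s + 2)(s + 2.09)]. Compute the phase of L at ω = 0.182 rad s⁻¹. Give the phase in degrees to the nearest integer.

-40 deg

∠(j0.182 + 4100) = arctan(0.182/4100) = 0.00°
∠(j0.182 + 4700) = arctan(0.182/4700) = 0.00°
∠(j0.182 + 0.489) = arctan(0.182/0.489) = 20.41°
∠(j0.182 + 1.1) = arctan(0.182/1.1) = 9.39°
∠(j0.182 + 2) = arctan(0.182/2) = 5.20°
∠(j0.182 + 2.09) = arctan(0.182/2.09) = 4.98°
∠L(j0.182) = 0.00° + 0.00° − (20.41° + 9.39° + 5.20° + 4.98°) = -39.98°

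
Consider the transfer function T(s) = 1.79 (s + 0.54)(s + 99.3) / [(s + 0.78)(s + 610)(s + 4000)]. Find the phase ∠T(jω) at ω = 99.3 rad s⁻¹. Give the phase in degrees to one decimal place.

34.5°

∠(j99.3 + 0.54) = arctan(99.3/0.54) = 89.69°
∠(j99.3 + 99.3) = arctan(99.3/99.3) = 45.00°
∠(j99.3 + 0.78) = arctan(99.3/0.78) = 89.55°
∠(j99.3 + 610) = arctan(99.3/610) = 9.25°
∠(j99.3 + 4000) = arctan(99.3/4000) = 1.42°
∠T(j99.3) = 89.69° + 45.00° − (89.55° + 9.25° + 1.42°) = 34.47°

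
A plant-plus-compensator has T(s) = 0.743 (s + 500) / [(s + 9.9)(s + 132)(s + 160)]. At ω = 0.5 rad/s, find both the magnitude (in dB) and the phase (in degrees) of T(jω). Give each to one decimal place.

|j0.5 + 500| = √(0.5² + 500²) = 500
|j0.5 + 9.9| = √(0.5² + 9.9²) = 9.913
|j0.5 + 132| = √(0.5² + 132²) = 132
|j0.5 + 160| = √(0.5² + 160²) = 160
|T(j0.5)| = 0.743 × 500 / (9.913 × 132 × 160) = 0.0017745
20 log₁₀(0.0017745) = -55.02 dB
∠(j0.5 + 500) = arctan(0.5/500) = 0.06°
∠(j0.5 + 9.9) = arctan(0.5/9.9) = 2.89°
∠(j0.5 + 132) = arctan(0.5/132) = 0.22°
∠(j0.5 + 160) = arctan(0.5/160) = 0.18°
∠T(j0.5) = 0.06° − (2.89° + 0.22° + 0.18°) = -3.23°

|T| = -55.0 dB, ∠T = -3.2°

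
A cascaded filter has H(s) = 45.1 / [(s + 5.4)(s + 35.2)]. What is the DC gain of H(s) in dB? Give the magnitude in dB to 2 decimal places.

-12.50 dB

H(0) = 45.1 / (5.4 × 35.2) = 0.23727
20 log₁₀(0.23727) = -12.495 dB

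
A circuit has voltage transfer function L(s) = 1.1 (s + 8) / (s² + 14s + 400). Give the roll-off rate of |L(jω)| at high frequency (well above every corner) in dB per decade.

With 1 zero and 2 poles, the high-frequency asymptotic slope is 20 × (1 − 2) = -20 dB/decade.

-20 dB/decade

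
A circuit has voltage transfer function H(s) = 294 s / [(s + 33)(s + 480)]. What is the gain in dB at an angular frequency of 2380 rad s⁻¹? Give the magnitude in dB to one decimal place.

|j2380| = 2380
|j2380 + 33| = √(2380² + 33²) = 2380
|j2380 + 480| = √(2380² + 480²) = 2428
|H(j2380)| = 294 × 2380 / (2380 × 2428) = 0.12108
20 log₁₀(0.12108) = -18.34 dB

-18.3 dB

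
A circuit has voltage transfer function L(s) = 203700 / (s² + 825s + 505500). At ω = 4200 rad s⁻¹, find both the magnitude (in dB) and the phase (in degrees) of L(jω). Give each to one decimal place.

|(j4200)² + 825(j4200) + 505500| = |-1.7134e+07 + j3.465e+06| = 1.748e+07
|L(j4200)| = 203700 / 1.748e+07 = 0.011652
20 log₁₀(0.011652) = -38.67 dB
∠[(j4200)² + 825(j4200) + 505500] = ∠[-1.7134e+07 + j3.465e+06] = 168.57°
∠L(j4200) = −168.57° = -168.57°

|L| = -38.7 dB, ∠L = -168.6°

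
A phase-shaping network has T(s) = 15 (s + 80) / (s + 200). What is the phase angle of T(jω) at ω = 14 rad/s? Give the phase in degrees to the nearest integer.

6°

∠(j14 + 80) = arctan(14/80) = 9.93°
∠(j14 + 200) = arctan(14/200) = 4.00°
∠T(j14) = 9.93° − 4.00° = 5.92°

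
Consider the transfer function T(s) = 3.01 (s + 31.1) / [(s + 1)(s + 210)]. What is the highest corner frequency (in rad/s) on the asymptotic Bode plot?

210 rad/s

Break frequencies occur at each pole and zero magnitude: 1 rad/s, 31.1 rad/s, 210 rad/s.
The highest is 210 rad/s.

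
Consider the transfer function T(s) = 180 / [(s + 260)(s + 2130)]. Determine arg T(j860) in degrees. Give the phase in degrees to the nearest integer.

∠(j860 + 260) = arctan(860/260) = 73.18°
∠(j860 + 2130) = arctan(860/2130) = 21.99°
∠T(j860) = − (73.18° + 21.99°) = -95.17°

-95°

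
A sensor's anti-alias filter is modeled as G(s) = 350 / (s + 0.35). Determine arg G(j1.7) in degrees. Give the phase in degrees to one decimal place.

∠(j1.7 + 0.35) = arctan(1.7/0.35) = 78.37°
∠G(j1.7) = −78.37° = -78.37°

-78.4 deg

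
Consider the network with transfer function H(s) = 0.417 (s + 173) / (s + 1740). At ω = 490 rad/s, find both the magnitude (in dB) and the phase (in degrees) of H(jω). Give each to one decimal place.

|j490 + 173| = √(490² + 173²) = 519.6
|j490 + 1740| = √(490² + 1740²) = 1808
|H(j490)| = 0.417 × 519.6 / 1808 = 0.11987
20 log₁₀(0.11987) = -18.43 dB
∠(j490 + 173) = arctan(490/173) = 70.55°
∠(j490 + 1740) = arctan(490/1740) = 15.73°
∠H(j490) = 70.55° − 15.73° = 54.83°

|H| = -18.4 dB, ∠H = 54.8°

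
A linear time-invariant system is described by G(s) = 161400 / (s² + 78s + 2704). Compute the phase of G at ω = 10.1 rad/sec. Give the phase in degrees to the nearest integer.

∠[(j10.1)² + 78(j10.1) + 2704] = ∠[2602 + j787.8] = 16.84°
∠G(j10.1) = −16.84° = -16.84°

-17°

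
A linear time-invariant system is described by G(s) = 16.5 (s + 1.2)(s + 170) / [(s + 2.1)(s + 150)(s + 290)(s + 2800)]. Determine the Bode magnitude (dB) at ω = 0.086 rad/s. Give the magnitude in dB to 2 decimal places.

|j0.086 + 1.2| = √(0.086² + 1.2²) = 1.203
|j0.086 + 170| = √(0.086² + 170²) = 170
|j0.086 + 2.1| = √(0.086² + 2.1²) = 2.102
|j0.086 + 150| = √(0.086² + 150²) = 150
|j0.086 + 290| = √(0.086² + 290²) = 290
|j0.086 + 2800| = √(0.086² + 2800²) = 2800
|G(j0.086)| = 16.5 × 1.203 × 170 / (2.102 × 150 × 290 × 2800) = 1.3182e-05
20 log₁₀(1.3182e-05) = -97.600 dB

-97.60 dB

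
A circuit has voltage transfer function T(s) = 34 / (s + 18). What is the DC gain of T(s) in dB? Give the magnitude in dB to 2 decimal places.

5.52 dB

T(0) = 34 / 18 = 1.8889
20 log₁₀(1.8889) = 5.524 dB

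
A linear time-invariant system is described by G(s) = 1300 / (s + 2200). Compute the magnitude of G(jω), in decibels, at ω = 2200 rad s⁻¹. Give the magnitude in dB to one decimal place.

-7.6 dB

|j2200 + 2200| = √(2200² + 2200²) = 3111
|G(j2200)| = 1300 / 3111 = 0.41784
20 log₁₀(0.41784) = -7.58 dB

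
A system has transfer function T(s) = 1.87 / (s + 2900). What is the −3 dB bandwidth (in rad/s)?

2900 rad/s

For a single-pole low-pass, the −3 dB point is at the pole: ω = 2900 rad/s.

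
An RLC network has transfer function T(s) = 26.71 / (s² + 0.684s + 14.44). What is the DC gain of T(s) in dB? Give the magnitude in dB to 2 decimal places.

5.34 dB

T(0) = 26.71 / 14.44 = 1.8497
20 log₁₀(1.8497) = 5.342 dB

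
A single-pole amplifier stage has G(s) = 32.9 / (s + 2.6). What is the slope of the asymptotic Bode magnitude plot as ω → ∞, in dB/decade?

With 0 zeros and 1 pole, the high-frequency asymptotic slope is 20 × (0 − 1) = -20 dB/decade.

-20 dB/decade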